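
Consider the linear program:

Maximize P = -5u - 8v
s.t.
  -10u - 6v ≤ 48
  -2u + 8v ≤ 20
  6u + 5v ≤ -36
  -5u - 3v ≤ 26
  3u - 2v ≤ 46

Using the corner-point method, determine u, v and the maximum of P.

u = 90/19, v = -302/19, maximum P = 1966/19

Extreme points and P = -5u - 8v:
  (-12/7, -36/7) → P = 348/7
  (90/19, -302/19) → P = 1966/19
  (158/27, -128/9) → P = 2282/27

The binding constraints are -10u - 6v = 48 and 3u - 2v = 46.
Solving simultaneously gives u = 90/19, v = -302/19.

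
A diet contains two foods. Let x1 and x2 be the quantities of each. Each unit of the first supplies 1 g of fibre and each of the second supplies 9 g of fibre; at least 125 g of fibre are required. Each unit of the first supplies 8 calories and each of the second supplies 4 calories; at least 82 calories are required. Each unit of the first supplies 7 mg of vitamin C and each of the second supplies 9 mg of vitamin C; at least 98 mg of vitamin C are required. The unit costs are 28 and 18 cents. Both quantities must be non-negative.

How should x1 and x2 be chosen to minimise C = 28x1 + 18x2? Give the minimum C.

Extreme points and C = 28x1 + 18x2:
  (0, 41/2) → C = 369
  (125, 0) → C = 3500
  (7/2, 27/2) → C = 341
The feasible region is unbounded (it extends along (0, 1), (1, 0)), but C strictly increases along every unbounded feasible direction, so there is no improving ray and the minimum is attained at a vertex.

x1 = 7/2, x2 = 27/2, minimum C = 341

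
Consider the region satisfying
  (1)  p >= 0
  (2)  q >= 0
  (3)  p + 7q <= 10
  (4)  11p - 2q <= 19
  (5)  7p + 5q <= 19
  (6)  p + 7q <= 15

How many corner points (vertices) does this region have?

5

Intersecting each pair of boundary lines and keeping only the points that satisfy every inequality leaves:
  (0, 0)
  (0, 10/7)
  (19/11, 0)
  (83/44, 51/44)
  (133/69, 76/69)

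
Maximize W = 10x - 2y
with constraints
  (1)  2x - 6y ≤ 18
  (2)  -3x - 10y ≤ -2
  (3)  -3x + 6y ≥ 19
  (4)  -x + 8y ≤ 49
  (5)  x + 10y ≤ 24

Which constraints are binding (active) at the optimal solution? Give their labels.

Corner points and W = 10x - 2y:
  (-89/24, 21/16) → W = -953/24
  (-11, 7/2) → W = -117
  (-23/18, 91/36) → W = -107/6

The maximum is at (-23/18, 91/36). Substituting into each constraint, equality holds for (3) and (5); the remaining constraints have slack.

(3) and (5)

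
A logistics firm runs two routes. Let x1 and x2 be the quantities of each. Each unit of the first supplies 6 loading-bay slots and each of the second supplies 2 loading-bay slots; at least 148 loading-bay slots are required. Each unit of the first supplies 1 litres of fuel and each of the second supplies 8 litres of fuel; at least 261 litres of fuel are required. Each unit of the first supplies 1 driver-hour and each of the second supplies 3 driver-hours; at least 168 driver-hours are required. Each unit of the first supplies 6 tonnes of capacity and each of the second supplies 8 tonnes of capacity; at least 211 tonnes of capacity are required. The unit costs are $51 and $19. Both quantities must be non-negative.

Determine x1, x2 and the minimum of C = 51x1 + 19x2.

The feasible region is unbounded (it extends along (0, 1), (1, 0)), but C strictly increases along every unbounded feasible direction, so there is no improving ray and the minimum is attained at a vertex.

x1 = 27/4, x2 = 215/4, minimum C = 2731/2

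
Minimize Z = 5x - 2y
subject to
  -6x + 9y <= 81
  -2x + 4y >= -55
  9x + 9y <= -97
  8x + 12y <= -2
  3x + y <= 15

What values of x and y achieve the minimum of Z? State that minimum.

x = -273/2, y = -82, minimum Z = -1037/2

Feasible corners and Z = 5x - 2y:
  (-273/2, -82) → Z = -1037/2
  (-178/15, 49/45) → Z = -2768/45
  (107/54, -689/54) → Z = 1913/54

The binding constraints are -6x + 9y = 81 and -2x + 4y = -55.
Solving simultaneously gives x = -273/2, y = -82.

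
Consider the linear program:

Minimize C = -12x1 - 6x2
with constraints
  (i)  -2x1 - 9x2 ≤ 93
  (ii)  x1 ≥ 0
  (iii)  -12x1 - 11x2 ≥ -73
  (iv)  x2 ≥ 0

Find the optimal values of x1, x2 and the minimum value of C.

x1 = 73/12, x2 = 0, minimum C = -73

Feasible corners and C = -12x1 - 6x2:
  (0, 73/11) → C = -438/11
  (0, 0) → C = 0
  (73/12, 0) → C = -73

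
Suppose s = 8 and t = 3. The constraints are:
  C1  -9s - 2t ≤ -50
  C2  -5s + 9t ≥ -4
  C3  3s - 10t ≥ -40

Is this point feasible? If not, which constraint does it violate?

not feasible — violates C2

Constraint C2: -5s + 9t = -13, which is not ≥ -4. All other constraints are satisfied.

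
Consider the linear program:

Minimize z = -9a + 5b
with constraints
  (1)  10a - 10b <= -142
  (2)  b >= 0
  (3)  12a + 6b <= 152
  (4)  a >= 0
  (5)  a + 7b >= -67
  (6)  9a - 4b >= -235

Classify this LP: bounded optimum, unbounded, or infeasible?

bounded optimum

Vertices and z = -9a + 5b:
  (167/45, 806/45) → z = 2527/45
  (0, 71/5) → z = 71
  (0, 76/3) → z = 380/3
The feasible region has finitely many vertices and no improving ray; the minimum is 2527/45 at (167/45, 806/45).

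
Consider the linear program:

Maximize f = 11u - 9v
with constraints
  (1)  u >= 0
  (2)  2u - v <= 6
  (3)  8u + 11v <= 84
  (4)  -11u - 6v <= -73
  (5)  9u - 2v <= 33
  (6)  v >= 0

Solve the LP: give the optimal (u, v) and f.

u = 86/19, v = 147/38, maximum f = 569/38

Extreme points and f = 11u - 9v:
  (299/73, 340/73) → f = 229/73
  (531/115, 492/115) → f = 1413/115
  (86/19, 147/38) → f = 569/38

The binding constraints are -11u - 6v = -73 and 9u - 2v = 33.
Solving simultaneously gives u = 86/19, v = 147/38.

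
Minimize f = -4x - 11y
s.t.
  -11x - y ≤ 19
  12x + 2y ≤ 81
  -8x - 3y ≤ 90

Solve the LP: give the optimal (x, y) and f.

x = -119/10, y = 1119/10, minimum f = -11833/10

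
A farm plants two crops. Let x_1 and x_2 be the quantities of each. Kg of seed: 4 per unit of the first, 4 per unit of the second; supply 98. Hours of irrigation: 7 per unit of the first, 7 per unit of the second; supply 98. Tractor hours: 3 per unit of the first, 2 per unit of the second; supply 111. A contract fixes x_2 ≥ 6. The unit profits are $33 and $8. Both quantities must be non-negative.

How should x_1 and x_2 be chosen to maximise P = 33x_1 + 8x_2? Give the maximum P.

x_1 = 8, x_2 = 6, maximum P = 312

Feasible corners and P = 33x_1 + 8x_2:
  (0, 14) → P = 112
  (0, 6) → P = 48
  (8, 6) → P = 312

At the optimal vertex, 7x_1 + 7x_2 = 98 and x_2 = 6.
Solving simultaneously gives x_1 = 8, x_2 = 6.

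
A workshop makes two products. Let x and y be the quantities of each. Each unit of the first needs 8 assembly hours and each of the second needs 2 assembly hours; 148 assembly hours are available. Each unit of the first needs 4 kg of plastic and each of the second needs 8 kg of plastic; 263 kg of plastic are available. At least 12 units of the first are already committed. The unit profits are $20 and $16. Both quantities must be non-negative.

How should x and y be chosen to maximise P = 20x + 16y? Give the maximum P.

Vertices and P = 20x + 16y:
  (37/2, 0) → P = 370
  (12, 0) → P = 240
  (12, 26) → P = 656

The binding constraints are 8x + 2y = 148 and x = 12.
Solving simultaneously gives x = 12, y = 26.

x = 12, y = 26, maximum P = 656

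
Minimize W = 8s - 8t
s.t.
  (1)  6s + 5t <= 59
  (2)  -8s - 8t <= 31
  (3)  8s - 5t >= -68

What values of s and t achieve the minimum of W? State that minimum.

Feasible corners and W = 8s - 8t:
  (627/8, -329/4) → W = 1285
  (-9/14, 88/7) → W = -740/7
  (-699/104, 37/13) → W = -995/13

The binding constraints are 6s + 5t = 59 and 8s - 5t = -68.
Solving simultaneously gives s = -9/14, t = 88/7.

s = -9/14, t = 88/7, minimum W = -740/7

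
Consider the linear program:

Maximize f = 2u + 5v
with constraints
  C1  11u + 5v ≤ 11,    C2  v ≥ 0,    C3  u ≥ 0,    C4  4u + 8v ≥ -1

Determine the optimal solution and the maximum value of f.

u = 0, v = 11/5, maximum f = 11

Vertices and f = 2u + 5v:
  (1, 0) → f = 2
  (0, 11/5) → f = 11
  (0, 0) → f = 0

At the optimal vertex, 11u + 5v = 11 and u = 0.
Solving simultaneously gives u = 0, v = 11/5.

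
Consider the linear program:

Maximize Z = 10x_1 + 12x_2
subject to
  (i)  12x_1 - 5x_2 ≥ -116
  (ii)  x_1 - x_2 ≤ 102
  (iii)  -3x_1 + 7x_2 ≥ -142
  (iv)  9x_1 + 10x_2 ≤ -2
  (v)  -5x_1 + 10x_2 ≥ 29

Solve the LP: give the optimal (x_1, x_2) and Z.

Vertices and Z = 10x_1 + 12x_2:
  (-78/11, 68/11) → Z = 36/11
  (-203/19, -232/95) → Z = -12934/95
  (-31/14, 251/140) → Z = -22/35

The binding constraints are 12x_1 - 5x_2 = -116 and 9x_1 + 10x_2 = -2.
Solving simultaneously gives x_1 = -78/11, x_2 = 68/11.

x_1 = -78/11, x_2 = 68/11, maximum Z = 36/11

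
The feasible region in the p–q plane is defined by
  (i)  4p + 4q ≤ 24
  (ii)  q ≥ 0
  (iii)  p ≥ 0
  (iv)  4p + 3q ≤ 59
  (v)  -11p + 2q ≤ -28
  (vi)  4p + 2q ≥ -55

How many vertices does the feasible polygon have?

3

Of the 15 pairwise boundary intersections, those satisfying every inequality are:
  (6, 0)
  (40/13, 38/13)
  (28/11, 0)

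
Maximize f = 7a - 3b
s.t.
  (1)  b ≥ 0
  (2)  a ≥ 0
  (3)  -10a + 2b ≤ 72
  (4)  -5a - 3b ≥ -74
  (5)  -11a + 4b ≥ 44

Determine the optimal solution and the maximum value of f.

Extreme points and f = 7a - 3b:
  (0, 74/3) → f = -74
  (0, 11) → f = -33
  (164/53, 1034/53) → f = -1954/53

The optimum lies where a = 0 and -11a + 4b = 44.
Solving simultaneously gives a = 0, b = 11.

a = 0, b = 11, maximum f = -33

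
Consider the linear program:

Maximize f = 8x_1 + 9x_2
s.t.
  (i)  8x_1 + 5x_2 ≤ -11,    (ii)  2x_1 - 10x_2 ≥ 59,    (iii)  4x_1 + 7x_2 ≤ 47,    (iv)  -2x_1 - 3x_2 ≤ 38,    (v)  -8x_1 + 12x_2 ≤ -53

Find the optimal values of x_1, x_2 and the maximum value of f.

Vertices and f = 8x_1 + 9x_2:
  (37/18, -247/45) → f = -1483/45
  (157/14, -141/7) → f = -641/7
  (-89/28, -183/28) → f = -337/4
  (-99/16, -205/24) → f = -1011/8

x_1 = 37/18, x_2 = -247/45, maximum f = -1483/45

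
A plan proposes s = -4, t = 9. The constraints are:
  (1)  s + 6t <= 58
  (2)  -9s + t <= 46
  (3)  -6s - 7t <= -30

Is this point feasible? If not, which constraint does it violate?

feasible

(1): 50 ≤ 58 ✓
(2): 45 ≤ 46 ✓
(3): -39 ≤ -30 ✓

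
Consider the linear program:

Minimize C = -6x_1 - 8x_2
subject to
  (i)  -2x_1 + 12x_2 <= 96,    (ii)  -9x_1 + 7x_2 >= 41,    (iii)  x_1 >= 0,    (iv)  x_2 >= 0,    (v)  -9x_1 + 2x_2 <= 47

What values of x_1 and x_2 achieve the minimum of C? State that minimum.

The binding constraints are -2x_1 + 12x_2 = 96 and -9x_1 + 7x_2 = 41.
Solving simultaneously gives x_1 = 90/47, x_2 = 391/47.

x_1 = 90/47, x_2 = 391/47, minimum C = -3668/47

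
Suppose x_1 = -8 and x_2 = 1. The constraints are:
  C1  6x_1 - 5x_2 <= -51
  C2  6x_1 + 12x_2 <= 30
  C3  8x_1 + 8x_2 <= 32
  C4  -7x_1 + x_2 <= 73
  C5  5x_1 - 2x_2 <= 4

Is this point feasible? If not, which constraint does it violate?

feasible

C1: -53 ≤ -51 ✓
C2: -36 ≤ 30 ✓
C3: -56 ≤ 32 ✓
C4: 57 ≤ 73 ✓
C5: -42 ≤ 4 ✓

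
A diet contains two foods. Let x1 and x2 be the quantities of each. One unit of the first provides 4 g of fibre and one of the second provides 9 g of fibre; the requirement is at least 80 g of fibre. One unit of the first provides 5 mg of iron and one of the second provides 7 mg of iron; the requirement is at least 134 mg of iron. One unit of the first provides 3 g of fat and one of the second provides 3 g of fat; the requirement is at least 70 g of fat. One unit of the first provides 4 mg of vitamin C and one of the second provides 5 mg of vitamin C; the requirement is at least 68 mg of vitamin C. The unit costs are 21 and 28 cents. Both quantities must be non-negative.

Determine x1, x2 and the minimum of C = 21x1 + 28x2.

The feasible region is unbounded (it extends along (0, 1), (1, 0)), but C strictly increases along every unbounded feasible direction, so there is no improving ray and the minimum is attained at a vertex.

The binding constraints are 5x1 + 7x2 = 134 and 3x1 + 3x2 = 70.
Solving simultaneously gives x1 = 44/3, x2 = 26/3.

x1 = 44/3, x2 = 26/3, minimum C = 1652/3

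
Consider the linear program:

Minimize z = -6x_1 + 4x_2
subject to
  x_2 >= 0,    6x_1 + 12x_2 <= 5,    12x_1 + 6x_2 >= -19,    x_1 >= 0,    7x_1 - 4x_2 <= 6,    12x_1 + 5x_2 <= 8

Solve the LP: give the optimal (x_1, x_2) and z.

x_1 = 2/3, x_2 = 0, minimum z = -4

Corner points and z = -6x_1 + 4x_2:
  (0, 0) → z = 0
  (2/3, 0) → z = -4
  (0, 5/12) → z = 5/3
  (71/114, 2/19) → z = -63/19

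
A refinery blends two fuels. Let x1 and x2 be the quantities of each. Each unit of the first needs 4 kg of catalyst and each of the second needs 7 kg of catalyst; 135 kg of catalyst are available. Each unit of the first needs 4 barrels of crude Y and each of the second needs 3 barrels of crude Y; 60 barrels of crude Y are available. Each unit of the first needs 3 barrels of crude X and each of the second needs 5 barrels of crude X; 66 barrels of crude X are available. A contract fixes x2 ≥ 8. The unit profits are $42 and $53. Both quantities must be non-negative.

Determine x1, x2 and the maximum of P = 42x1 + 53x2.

Feasible corners and P = 42x1 + 53x2:
  (0, 66/5) → P = 3498/5
  (0, 8) → P = 424
  (26/3, 8) → P = 788

At the optimal vertex, 3x1 + 5x2 = 66 and x2 = 8.
Solving simultaneously gives x1 = 26/3, x2 = 8.

x1 = 26/3, x2 = 8, maximum P = 788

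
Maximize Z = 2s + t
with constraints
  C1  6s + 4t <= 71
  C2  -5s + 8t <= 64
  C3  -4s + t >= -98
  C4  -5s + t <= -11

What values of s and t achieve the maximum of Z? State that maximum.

At the optimal vertex, 6s + 4t = 71 and -4s + t = -98.
Solving simultaneously gives s = 463/22, t = -152/11.

s = 463/22, t = -152/11, maximum Z = 311/11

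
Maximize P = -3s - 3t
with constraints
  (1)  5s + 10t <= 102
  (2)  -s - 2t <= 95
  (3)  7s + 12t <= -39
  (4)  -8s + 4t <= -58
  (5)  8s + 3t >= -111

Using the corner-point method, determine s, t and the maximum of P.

Vertices and P = -3s - 3t:
  (531, -313) → P = -654
  (63/13, -649/13) → P = 1758/13
  (135/31, -359/62) → P = 267/62
  (-135/28, -169/7) → P = 2433/28

The binding constraints are -s - 2t = 95 and 8s + 3t = -111.
Solving simultaneously gives s = 63/13, t = -649/13.

s = 63/13, t = -649/13, maximum P = 1758/13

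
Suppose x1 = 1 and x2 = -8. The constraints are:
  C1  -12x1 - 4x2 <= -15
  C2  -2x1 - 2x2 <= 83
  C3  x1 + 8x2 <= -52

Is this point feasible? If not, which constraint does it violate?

Constraint C1: -12x1 - 4x2 = 20, which is not ≤ -15. All other constraints are satisfied.

not feasible — violates C1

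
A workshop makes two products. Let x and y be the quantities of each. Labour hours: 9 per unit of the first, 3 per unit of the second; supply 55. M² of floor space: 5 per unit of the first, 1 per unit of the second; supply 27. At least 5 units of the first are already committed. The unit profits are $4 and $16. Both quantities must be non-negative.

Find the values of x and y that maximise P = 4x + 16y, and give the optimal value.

Feasible corners and P = 4x + 16y:
  (27/5, 0) → P = 108/5
  (5, 0) → P = 20
  (5, 2) → P = 52

The optimum lies where 5x + y = 27 and x = 5.
Solving simultaneously gives x = 5, y = 2.

x = 5, y = 2, maximum P = 52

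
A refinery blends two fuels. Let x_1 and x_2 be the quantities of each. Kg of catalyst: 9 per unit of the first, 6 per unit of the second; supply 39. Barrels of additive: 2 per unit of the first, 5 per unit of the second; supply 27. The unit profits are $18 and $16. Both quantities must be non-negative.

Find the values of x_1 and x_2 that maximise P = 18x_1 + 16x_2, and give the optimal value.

Corner points and P = 18x_1 + 16x_2:
  (0, 0) → P = 0
  (0, 27/5) → P = 432/5
  (13/3, 0) → P = 78
  (1, 5) → P = 98

The optimum lies where 9x_1 + 6x_2 = 39 and 2x_1 + 5x_2 = 27.
Solving simultaneously gives x_1 = 1, x_2 = 5.

x_1 = 1, x_2 = 5, maximum P = 98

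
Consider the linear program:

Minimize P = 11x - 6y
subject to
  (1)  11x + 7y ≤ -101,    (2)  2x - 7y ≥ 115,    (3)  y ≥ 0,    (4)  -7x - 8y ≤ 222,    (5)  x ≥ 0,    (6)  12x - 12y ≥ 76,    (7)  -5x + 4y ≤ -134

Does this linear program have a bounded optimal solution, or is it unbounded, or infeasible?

infeasible

The boundaries 11x + 7y = -101 and -7x - 8y = 222 meet at (746/39, -1735/39), but that point violates y ≥ 0. Every candidate vertex is excluded by some other constraint, so the feasible region is empty.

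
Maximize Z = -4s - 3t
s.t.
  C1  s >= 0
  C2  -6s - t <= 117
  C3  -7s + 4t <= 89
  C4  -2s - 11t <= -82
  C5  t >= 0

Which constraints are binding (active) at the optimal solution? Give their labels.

Extreme points and Z = -4s - 3t:
  (0, 89/4) → Z = -267/4
  (0, 82/11) → Z = -246/11
  (41, 0) → Z = -164
The feasible region is unbounded (it extends along (1, 0), (4, 7)), but Z strictly decreases along every unbounded feasible direction, so there is no improving ray and the maximum is attained at a vertex.

The maximum is at (0, 82/11). Substituting into each constraint, equality holds for C1 and C4; the remaining constraints have slack.

C1 and C4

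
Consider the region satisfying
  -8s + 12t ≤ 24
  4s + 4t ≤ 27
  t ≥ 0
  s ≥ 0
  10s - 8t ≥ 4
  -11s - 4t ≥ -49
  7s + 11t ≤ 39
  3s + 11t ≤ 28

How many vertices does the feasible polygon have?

5

Intersecting each pair of boundary lines and keeping only the points that satisfy every inequality leaves:
  (2/5, 0)
  (49/11, 0)
  (2, 2)
  (383/93, 86/93)
  (11/4, 79/44)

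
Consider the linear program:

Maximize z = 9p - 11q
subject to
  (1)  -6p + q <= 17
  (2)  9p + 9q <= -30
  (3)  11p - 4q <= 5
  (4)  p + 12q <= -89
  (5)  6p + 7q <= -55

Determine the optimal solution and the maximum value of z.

Corner points and z = 9p - 11q:
  (-73/13, -217/13) → z = 1730/13
  (-293/73, -517/73) → z = 3050/73
  (-37/17, -123/17) → z = 60

The binding constraints are -6p + q = 17 and 11p - 4q = 5.
Solving simultaneously gives p = -73/13, q = -217/13.

p = -73/13, q = -217/13, maximum z = 1730/13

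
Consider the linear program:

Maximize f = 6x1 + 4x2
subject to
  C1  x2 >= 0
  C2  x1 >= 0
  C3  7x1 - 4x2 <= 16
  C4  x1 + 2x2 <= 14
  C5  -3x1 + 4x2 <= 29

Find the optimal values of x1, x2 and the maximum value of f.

The binding constraints are 7x1 - 4x2 = 16 and x1 + 2x2 = 14.
Solving simultaneously gives x1 = 44/9, x2 = 41/9.

x1 = 44/9, x2 = 41/9, maximum f = 428/9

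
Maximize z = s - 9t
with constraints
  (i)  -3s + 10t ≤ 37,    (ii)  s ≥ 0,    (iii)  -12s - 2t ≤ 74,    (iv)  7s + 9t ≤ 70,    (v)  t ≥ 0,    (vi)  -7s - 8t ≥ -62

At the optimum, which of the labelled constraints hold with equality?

Feasible corners and z = s - 9t:
  (0, 37/10) → z = -333/10
  (162/47, 445/94) → z = -3681/94
  (0, 0) → z = 0
  (62/7, 0) → z = 62/7

The maximum is at (62/7, 0). Substituting into each constraint, equality holds for (v) and (vi); the remaining constraints have slack.

(v) and (vi)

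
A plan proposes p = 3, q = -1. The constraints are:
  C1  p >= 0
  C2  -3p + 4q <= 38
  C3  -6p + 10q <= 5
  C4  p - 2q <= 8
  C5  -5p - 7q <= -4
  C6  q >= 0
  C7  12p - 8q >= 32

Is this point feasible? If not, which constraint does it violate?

not feasible — violates C6

Constraint C6: q = -1, which is not ≥ 0. All other constraints are satisfied.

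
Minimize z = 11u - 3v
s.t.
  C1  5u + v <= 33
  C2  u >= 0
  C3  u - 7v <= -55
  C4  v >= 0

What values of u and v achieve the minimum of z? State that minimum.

u = 0, v = 33, minimum z = -99

Corner points and z = 11u - 3v:
  (0, 33) → z = -99
  (44/9, 77/9) → z = 253/9
  (0, 55/7) → z = -165/7

The binding constraints are 5u + v = 33 and u = 0.
Solving simultaneously gives u = 0, v = 33.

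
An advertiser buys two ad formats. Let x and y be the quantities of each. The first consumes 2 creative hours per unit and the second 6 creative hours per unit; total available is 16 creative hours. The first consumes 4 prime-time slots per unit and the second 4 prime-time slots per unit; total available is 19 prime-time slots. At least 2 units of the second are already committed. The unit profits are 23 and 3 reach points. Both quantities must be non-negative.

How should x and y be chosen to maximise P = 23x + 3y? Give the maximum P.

x = 2, y = 2, maximum P = 52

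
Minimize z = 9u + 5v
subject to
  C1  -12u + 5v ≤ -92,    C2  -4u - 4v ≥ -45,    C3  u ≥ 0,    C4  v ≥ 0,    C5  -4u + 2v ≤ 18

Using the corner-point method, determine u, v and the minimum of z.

u = 23/3, v = 0, minimum z = 69

Extreme points and z = 9u + 5v:
  (593/68, 43/17) → z = 6197/68
  (23/3, 0) → z = 69
  (45/4, 0) → z = 405/4

The binding constraints are -12u + 5v = -92 and v = 0.
Solving simultaneously gives u = 23/3, v = 0.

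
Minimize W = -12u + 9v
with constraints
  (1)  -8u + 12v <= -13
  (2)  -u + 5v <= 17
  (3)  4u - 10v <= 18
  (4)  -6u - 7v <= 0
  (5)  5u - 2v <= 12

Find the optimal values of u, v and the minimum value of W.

Vertices and W = -12u + 9v:
  (91/128, -39/64) → W = -897/64
  (59/22, 31/44) → W = -1137/44
  (63/44, -27/22) → W = -621/22
  (2, -1) → W = -33

At the optimal vertex, 4u - 10v = 18 and 5u - 2v = 12.
Solving simultaneously gives u = 2, v = -1.

u = 2, v = -1, minimum W = -33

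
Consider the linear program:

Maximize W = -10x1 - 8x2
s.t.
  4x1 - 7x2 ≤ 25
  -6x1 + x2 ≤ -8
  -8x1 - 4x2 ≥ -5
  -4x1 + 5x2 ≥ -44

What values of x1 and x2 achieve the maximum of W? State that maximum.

x1 = 31/38, x2 = -59/19, maximum W = 317/19

Feasible corners and W = -10x1 - 8x2:
  (31/38, -59/19) → W = 317/19
  (15/8, -5/2) → W = 5/4
  (37/32, -17/16) → W = -49/16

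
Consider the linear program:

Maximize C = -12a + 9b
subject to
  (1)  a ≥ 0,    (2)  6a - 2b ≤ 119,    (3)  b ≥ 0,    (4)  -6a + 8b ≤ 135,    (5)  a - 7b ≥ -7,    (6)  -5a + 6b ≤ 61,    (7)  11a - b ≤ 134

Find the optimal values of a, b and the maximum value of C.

a = 0, b = 1, maximum C = 9

Vertices and C = -12a + 9b:
  (0, 0) → C = 0
  (0, 1) → C = 9
  (134/11, 0) → C = -1608/11
  (945/76, 211/76) → C = -9441/76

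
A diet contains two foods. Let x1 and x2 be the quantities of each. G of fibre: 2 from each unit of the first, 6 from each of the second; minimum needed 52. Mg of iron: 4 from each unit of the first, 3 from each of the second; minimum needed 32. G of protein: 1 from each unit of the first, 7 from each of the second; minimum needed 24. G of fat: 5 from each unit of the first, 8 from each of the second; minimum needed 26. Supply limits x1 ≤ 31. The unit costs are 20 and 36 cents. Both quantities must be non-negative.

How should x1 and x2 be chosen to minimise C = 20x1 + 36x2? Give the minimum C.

x1 = 2, x2 = 8, minimum C = 328

Corner points and C = 20x1 + 36x2:
  (0, 32/3) → C = 384
  (26, 0) → C = 520
  (31, 0) → C = 620
  (2, 8) → C = 328
The feasible region is unbounded (it extends along (0, 1)), but C strictly increases along every unbounded feasible direction, so there is no improving ray and the minimum is attained at a vertex.

At the optimal vertex, 2x1 + 6x2 = 52 and 4x1 + 3x2 = 32.
Solving simultaneously gives x1 = 2, x2 = 8.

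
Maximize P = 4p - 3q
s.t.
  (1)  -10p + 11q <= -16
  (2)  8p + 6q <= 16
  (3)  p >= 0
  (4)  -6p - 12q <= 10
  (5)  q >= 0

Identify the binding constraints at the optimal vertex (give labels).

(2) and (5)

Feasible corners and P = 4p - 3q:
  (68/37, 8/37) → P = 248/37
  (8/5, 0) → P = 32/5
  (2, 0) → P = 8

The maximum is at (2, 0). Substituting into each constraint, equality holds for (2) and (5); the remaining constraints have slack.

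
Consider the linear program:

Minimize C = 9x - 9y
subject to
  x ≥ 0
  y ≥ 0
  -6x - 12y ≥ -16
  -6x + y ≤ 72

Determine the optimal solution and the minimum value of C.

At the optimal vertex, x = 0 and -6x - 12y = -16.
Solving simultaneously gives x = 0, y = 4/3.

x = 0, y = 4/3, minimum C = -12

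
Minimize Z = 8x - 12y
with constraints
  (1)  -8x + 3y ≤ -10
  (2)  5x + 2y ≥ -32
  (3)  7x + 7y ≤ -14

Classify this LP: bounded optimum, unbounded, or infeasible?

bounded optimum

Vertices and Z = 8x - 12y:
  (-76/31, -306/31) → Z = 3064/31
  (4/11, -26/11) → Z = 344/11
The feasible region has finitely many vertices and no improving ray; the minimum is 344/11 at (4/11, -26/11).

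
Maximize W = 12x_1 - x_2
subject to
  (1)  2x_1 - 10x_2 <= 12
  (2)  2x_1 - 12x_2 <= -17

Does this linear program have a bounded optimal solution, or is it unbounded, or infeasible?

unbounded

From the feasible point (157/2, 29/2), moving in the direction (10, 2) keeps every constraint satisfied while W increases without bound.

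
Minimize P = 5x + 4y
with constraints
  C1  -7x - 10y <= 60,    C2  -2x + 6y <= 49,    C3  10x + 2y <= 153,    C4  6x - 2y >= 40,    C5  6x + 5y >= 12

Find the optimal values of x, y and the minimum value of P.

x = 16/3, y = -4, minimum P = 32/3

Extreme points and P = 5x + 4y:
  (825/43, -1671/86) → P = 783/43
  (84/5, -444/25) → P = 324/25
  (205/16, 199/16) → P = 1821/16
  (169/16, 187/16) → P = 1593/16
  (16/3, -4) → P = 32/3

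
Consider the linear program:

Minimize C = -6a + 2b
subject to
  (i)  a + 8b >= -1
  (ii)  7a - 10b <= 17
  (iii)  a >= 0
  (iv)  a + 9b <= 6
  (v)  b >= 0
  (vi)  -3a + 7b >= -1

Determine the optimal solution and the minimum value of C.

a = 3/2, b = 1/2, minimum C = -8

Feasible corners and C = -6a + 2b:
  (0, 2/3) → C = 4/3
  (0, 0) → C = 0
  (3/2, 1/2) → C = -8
  (1/3, 0) → C = -2

The optimum lies where a + 9b = 6 and -3a + 7b = -1.
Solving simultaneously gives a = 3/2, b = 1/2.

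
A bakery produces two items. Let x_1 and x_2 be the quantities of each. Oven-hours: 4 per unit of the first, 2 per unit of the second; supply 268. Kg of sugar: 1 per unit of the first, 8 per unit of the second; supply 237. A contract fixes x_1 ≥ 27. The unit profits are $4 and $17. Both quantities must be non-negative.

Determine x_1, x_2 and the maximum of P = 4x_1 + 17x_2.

Corner points and P = 4x_1 + 17x_2:
  (67, 0) → P = 268
  (27, 0) → P = 108
  (167/3, 68/3) → P = 608
  (27, 105/4) → P = 2217/4

x_1 = 167/3, x_2 = 68/3, maximum P = 608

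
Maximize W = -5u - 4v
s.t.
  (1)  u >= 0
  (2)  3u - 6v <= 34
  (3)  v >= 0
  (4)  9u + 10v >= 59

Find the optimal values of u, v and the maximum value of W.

Feasible corners and W = -5u - 4v:
  (0, 59/10) → W = -118/5
  (34/3, 0) → W = -170/3
  (59/9, 0) → W = -295/9
The feasible region is unbounded (it extends along (0, 1), (2, 1)), but W strictly decreases along every unbounded feasible direction, so there is no improving ray and the maximum is attained at a vertex.

u = 0, v = 59/10, maximum W = -118/5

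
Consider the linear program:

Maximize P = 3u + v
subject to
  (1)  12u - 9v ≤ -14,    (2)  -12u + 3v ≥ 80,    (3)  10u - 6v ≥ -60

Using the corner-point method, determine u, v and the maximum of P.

u = -50/7, v = -40/21, maximum P = -70/3

At the optimal vertex, -12u + 3v = 80 and 10u - 6v = -60.
Solving simultaneously gives u = -50/7, v = -40/21.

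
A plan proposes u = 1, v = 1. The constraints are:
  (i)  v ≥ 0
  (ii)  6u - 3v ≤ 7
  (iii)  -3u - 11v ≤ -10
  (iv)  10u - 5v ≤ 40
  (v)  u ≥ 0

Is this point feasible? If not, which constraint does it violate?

feasible

(i): 1 ≥ 0 ✓
(ii): 3 ≤ 7 ✓
(iii): -14 ≤ -10 ✓
(iv): 5 ≤ 40 ✓
(v): 1 ≥ 0 ✓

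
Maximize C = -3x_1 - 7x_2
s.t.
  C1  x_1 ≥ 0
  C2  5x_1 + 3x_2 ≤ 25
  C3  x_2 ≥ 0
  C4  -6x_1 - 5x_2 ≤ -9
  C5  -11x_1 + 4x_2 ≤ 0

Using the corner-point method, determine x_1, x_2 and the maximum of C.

x_1 = 3/2, x_2 = 0, maximum C = -9/2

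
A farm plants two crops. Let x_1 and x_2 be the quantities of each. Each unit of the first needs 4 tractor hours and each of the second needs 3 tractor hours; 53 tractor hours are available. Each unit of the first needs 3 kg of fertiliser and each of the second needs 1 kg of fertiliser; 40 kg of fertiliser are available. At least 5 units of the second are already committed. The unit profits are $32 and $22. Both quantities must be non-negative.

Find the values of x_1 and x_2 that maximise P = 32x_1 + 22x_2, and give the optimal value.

Feasible corners and P = 32x_1 + 22x_2:
  (0, 53/3) → P = 1166/3
  (0, 5) → P = 110
  (19/2, 5) → P = 414

The binding constraints are 4x_1 + 3x_2 = 53 and x_2 = 5.
Solving simultaneously gives x_1 = 19/2, x_2 = 5.

x_1 = 19/2, x_2 = 5, maximum P = 414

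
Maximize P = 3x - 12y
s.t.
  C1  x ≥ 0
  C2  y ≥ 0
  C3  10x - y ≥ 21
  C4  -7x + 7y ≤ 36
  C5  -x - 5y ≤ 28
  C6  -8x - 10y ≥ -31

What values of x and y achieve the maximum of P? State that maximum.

x = 31/8, y = 0, maximum P = 93/8

Feasible corners and P = 3x - 12y:
  (21/10, 0) → P = 63/10
  (31/8, 0) → P = 93/8
  (241/108, 71/54) → P = -109/12

The optimum lies where y = 0 and -8x - 10y = -31.
Solving simultaneously gives x = 31/8, y = 0.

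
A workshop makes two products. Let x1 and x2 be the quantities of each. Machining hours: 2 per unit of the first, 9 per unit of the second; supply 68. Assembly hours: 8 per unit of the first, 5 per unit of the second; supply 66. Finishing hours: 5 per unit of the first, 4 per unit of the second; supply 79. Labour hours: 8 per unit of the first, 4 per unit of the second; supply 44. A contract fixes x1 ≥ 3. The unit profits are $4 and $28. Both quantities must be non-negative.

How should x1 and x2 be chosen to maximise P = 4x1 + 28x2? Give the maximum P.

Extreme points and P = 4x1 + 28x2:
  (11/2, 0) → P = 22
  (3, 0) → P = 12
  (3, 5) → P = 152

The binding constraints are 8x1 + 4x2 = 44 and x1 = 3.
Solving simultaneously gives x1 = 3, x2 = 5.

x1 = 3, x2 = 5, maximum P = 152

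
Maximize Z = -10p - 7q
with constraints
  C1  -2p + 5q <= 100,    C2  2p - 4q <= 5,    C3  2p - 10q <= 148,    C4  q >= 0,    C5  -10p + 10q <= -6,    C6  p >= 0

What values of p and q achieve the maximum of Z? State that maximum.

Vertices and Z = -10p - 7q:
  (425/2, 105) → Z = -2860
  (103/3, 506/15) → Z = -8692/15
  (5/2, 0) → Z = -25
  (3/5, 0) → Z = -6

The optimum lies where q = 0 and -10p + 10q = -6.
Solving simultaneously gives p = 3/5, q = 0.

p = 3/5, q = 0, maximum Z = -6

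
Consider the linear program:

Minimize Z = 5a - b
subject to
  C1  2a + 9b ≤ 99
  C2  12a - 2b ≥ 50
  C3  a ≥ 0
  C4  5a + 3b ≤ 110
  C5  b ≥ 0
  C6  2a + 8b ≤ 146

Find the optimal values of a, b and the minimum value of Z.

a = 81/14, b = 68/7, minimum Z = 269/14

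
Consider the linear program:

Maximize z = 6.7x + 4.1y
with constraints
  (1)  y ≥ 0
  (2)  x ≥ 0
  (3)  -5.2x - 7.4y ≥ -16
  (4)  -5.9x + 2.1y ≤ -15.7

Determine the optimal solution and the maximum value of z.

Vertices and z = 6.7x + 4.1y:
  (40/13, 0) → z = 268/13
  (157/59, 0) → z = 10519/590
  (7489/2729, 638/2729) → z = 527921/27290

x = 40/13, y = 0, maximum z = 268/13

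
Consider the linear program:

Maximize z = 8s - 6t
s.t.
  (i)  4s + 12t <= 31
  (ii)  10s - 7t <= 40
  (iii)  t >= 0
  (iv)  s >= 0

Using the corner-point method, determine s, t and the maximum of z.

s = 4, t = 0, maximum z = 32

Vertices and z = 8s - 6t:
  (697/148, 75/74) → z = 1169/37
  (0, 31/12) → z = -31/2
  (4, 0) → z = 32
  (0, 0) → z = 0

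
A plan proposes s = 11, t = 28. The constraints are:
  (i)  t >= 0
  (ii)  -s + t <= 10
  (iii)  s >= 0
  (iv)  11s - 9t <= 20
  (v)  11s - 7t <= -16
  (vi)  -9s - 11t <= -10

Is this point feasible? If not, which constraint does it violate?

Constraint (ii): -s + t = 17, which is not ≤ 10. All other constraints are satisfied.

not feasible — violates (ii)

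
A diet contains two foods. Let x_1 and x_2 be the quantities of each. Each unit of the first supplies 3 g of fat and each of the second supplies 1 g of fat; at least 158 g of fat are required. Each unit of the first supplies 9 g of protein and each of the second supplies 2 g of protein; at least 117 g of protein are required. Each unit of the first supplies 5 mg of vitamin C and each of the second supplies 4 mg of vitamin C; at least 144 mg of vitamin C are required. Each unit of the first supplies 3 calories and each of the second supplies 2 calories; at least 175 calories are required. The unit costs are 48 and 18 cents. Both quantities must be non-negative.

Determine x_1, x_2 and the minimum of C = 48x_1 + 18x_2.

Corner points and C = 48x_1 + 18x_2:
  (0, 158) → C = 2844
  (175/3, 0) → C = 2800
  (47, 17) → C = 2562
The feasible region is unbounded (it extends along (0, 1), (1, 0)), but C strictly increases along every unbounded feasible direction, so there is no improving ray and the minimum is attained at a vertex.

At the optimal vertex, 3x_1 + x_2 = 158 and 3x_1 + 2x_2 = 175.
Solving simultaneously gives x_1 = 47, x_2 = 17.

x_1 = 47, x_2 = 17, minimum C = 2562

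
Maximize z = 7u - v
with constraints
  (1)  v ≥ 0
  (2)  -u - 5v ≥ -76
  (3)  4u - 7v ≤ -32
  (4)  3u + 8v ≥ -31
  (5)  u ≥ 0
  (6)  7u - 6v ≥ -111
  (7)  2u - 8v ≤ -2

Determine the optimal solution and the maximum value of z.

At the optimal vertex, -u - 5v = -76 and 4u - 7v = -32.
Solving simultaneously gives u = 124/9, v = 112/9.

u = 124/9, v = 112/9, maximum z = 84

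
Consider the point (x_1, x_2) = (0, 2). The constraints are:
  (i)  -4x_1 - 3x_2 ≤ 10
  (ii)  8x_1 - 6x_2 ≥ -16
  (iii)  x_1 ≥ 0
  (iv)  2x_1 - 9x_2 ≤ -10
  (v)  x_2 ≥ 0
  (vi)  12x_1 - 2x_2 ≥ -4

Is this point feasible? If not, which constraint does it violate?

feasible

(i): -6 ≤ 10 ✓
(ii): -12 ≥ -16 ✓
(iii): 0 ≥ 0 ✓
(iv): -18 ≤ -10 ✓
(v): 2 ≥ 0 ✓
(vi): -4 ≥ -4 ✓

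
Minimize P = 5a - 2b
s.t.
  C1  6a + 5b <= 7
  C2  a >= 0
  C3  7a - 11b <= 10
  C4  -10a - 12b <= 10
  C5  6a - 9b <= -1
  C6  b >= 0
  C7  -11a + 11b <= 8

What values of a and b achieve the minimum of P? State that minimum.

Extreme points and P = 5a - 2b:
  (29/42, 4/7) → P = 97/42
  (37/121, 125/121) → P = -65/121
  (0, 1/9) → P = -2/9
  (0, 8/11) → P = -16/11

The binding constraints are a = 0 and -11a + 11b = 8.
Solving simultaneously gives a = 0, b = 8/11.

a = 0, b = 8/11, minimum P = -16/11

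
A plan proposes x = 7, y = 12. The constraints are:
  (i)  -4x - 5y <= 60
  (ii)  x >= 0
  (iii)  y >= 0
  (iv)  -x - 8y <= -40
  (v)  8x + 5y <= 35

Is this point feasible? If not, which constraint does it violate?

Constraint (v): 8x + 5y = 116, which is not ≤ 35. All other constraints are satisfied.

not feasible — violates (v)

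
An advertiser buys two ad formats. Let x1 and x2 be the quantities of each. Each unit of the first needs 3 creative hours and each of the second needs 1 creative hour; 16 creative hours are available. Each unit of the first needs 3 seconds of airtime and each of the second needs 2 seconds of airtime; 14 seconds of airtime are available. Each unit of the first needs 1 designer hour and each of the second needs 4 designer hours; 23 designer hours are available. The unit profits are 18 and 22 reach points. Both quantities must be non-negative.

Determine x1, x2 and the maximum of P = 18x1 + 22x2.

x1 = 1, x2 = 11/2, maximum P = 139

Corner points and P = 18x1 + 22x2:
  (0, 0) → P = 0
  (0, 23/4) → P = 253/2
  (14/3, 0) → P = 84
  (1, 11/2) → P = 139

The optimum lies where 3x1 + 2x2 = 14 and x1 + 4x2 = 23.
Solving simultaneously gives x1 = 1, x2 = 11/2.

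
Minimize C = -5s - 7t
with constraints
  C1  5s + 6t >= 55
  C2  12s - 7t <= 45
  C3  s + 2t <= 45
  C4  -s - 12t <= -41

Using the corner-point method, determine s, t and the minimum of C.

s = 405/31, t = 495/31, minimum C = -5490/31

Feasible corners and C = -5s - 7t:
  (655/107, 435/107) → C = -6320/107
  (-40, 85/2) → C = -195/2
  (405/31, 495/31) → C = -5490/31

The optimum lies where 12s - 7t = 45 and s + 2t = 45.
Solving simultaneously gives s = 405/31, t = 495/31.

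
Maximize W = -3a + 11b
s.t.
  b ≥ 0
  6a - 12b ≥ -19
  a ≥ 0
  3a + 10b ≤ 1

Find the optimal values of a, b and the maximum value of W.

The optimum lies where a = 0 and 3a + 10b = 1.
Solving simultaneously gives a = 0, b = 1/10.

a = 0, b = 1/10, maximum W = 11/10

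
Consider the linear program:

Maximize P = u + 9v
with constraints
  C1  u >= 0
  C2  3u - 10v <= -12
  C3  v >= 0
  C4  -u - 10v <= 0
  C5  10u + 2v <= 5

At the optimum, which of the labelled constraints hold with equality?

C1 and C5

Vertices and P = u + 9v:
  (0, 6/5) → P = 54/5
  (0, 5/2) → P = 45/2
  (13/53, 135/106) → P = 1241/106

The maximum is at (0, 5/2). Substituting into each constraint, equality holds for C1 and C5; the remaining constraints have slack.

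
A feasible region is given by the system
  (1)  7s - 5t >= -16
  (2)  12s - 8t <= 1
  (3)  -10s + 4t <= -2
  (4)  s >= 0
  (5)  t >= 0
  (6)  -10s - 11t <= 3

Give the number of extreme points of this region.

3

Pairwise boundary intersections that survive every other constraint:
  (133/4, 199/4)
  (37/11, 87/11)
  (3/8, 7/16)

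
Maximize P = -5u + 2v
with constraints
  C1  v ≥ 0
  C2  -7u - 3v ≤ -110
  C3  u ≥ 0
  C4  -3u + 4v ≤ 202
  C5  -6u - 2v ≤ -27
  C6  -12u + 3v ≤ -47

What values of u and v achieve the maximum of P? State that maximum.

u = 794/39, v = 855/13, maximum P = 1160/39

Extreme points and P = -5u + 2v:
  (110/7, 0) → P = -550/7
  (157/19, 991/57) → P = -373/57
  (794/39, 855/13) → P = 1160/39
The feasible region is unbounded (it extends along (4, 3), (1, 0)), but P strictly decreases along every unbounded feasible direction, so there is no improving ray and the maximum is attained at a vertex.

At the optimal vertex, -3u + 4v = 202 and -12u + 3v = -47.
Solving simultaneously gives u = 794/39, v = 855/13.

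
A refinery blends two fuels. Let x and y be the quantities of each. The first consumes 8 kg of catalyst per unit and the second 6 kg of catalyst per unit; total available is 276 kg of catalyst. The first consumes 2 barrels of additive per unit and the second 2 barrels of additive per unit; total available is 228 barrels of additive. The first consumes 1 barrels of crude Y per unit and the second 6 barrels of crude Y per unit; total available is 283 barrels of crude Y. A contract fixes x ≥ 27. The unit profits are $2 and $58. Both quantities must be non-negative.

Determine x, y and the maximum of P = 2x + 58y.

x = 27, y = 10, maximum P = 634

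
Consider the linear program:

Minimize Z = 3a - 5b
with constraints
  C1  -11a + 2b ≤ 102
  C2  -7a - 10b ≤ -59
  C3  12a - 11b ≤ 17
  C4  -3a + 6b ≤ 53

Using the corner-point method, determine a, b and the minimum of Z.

a = -22/9, b = 137/18, minimum Z = -817/18

Vertices and Z = 3a - 5b:
  (819/197, 589/197) → Z = -488/197
  (-22/9, 137/18) → Z = -817/18
  (685/39, 229/13) → Z = -460/13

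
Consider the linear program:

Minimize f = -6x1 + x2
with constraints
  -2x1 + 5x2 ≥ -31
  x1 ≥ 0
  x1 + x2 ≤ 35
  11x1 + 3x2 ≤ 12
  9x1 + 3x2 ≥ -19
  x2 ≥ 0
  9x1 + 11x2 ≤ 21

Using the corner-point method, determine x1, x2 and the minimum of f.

Extreme points and f = -6x1 + x2:
  (0, 0) → f = 0
  (0, 21/11) → f = 21/11
  (12/11, 0) → f = -72/11
  (69/94, 123/94) → f = -291/94

The binding constraints are 11x1 + 3x2 = 12 and x2 = 0.
Solving simultaneously gives x1 = 12/11, x2 = 0.

x1 = 12/11, x2 = 0, minimum f = -72/11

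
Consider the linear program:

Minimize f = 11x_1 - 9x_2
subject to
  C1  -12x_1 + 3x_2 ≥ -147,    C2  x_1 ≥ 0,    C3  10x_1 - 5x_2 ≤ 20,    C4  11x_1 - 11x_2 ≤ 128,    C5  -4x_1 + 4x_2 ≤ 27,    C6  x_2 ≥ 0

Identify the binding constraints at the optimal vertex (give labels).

C2 and C5

Corner points and f = 11x_1 - 9x_2:
  (0, 27/4) → f = -243/4
  (0, 0) → f = 0
  (43/4, 35/2) → f = -157/4
  (2, 0) → f = 22

The minimum is at (0, 27/4). Substituting into each constraint, equality holds for C2 and C5; the remaining constraints have slack.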